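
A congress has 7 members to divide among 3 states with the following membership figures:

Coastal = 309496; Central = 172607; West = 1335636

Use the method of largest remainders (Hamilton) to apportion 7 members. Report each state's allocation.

Coastal=1; Central=1; West=5

Total 1817739; standard divisor 1817739/7 = 259677.
Standard quotas: Coastal 1.1918, Central 0.6647, West 5.1435.
Lower quotas: Coastal 1, Central 0, West 5 (sum 6, leaving 1 seat).
Remainders in descending order: Central 0.6647, Coastal 0.1918, West 0.1435.
Largest remainder: Central receives the extra seat.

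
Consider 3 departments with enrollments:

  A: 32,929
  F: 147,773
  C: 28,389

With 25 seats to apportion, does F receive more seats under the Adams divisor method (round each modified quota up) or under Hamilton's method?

Adams: A 4, F 17, C 4.
Hamilton: A 4, F 18, C 3.
F gets 17 under Adams and 18 under Hamilton.

Hamilton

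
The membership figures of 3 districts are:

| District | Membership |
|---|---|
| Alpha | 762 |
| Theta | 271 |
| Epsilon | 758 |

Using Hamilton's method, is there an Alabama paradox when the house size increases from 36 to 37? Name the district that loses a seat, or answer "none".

At 36 seats: Alpha 15, Theta 6, Epsilon 15.
At 37 seats: Alpha 16, Theta 5, Epsilon 16.
Theta drops from 6 to 5.

Theta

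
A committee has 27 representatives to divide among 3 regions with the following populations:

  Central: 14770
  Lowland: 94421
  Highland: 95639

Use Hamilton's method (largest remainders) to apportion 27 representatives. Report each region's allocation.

The standard divisor is 204830/27 ≈ 7586.296.
Standard quotas: Central 1.9469, Lowland 12.4463, Highland 12.6068.
Lower quotas: Central 1, Lowland 12, Highland 12 (sum 25, leaving 2 seats).
Remainders in descending order: Central 0.9469, Highland 0.6068, Lowland 0.4463.
The surplus seats go to Central, Highland.

Central: 2, Lowland: 12, Highland: 13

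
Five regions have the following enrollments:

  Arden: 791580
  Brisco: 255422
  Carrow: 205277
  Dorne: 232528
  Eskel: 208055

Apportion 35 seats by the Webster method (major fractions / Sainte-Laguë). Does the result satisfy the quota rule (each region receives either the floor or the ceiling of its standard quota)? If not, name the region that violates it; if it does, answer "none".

none

Standard quotas: Arden 16.366, Brisco 5.281, Carrow 4.244, Dorne 4.808, Eskel 4.302.
Webster allocation: Arden 17, Brisco 5, Carrow 4, Dorne 5, Eskel 4.
Every allocation lies between the lower and upper quota.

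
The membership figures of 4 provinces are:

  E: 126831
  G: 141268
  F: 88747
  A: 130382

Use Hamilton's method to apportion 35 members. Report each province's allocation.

E: 9; G: 10; F: 7; A: 9

Total 487228; standard divisor 487228/35 ≈ 13920.8.
Standard quotas: E 9.1109, G 10.1480, F 6.3751, A 9.3660.
Lower quotas: E 9, G 10, F 6, A 9 (sum 34, leaving 1 seat).
Remainders in descending order: F 0.3751, A 0.3660, G 0.1480, E 0.1109.
Largest remainder: F receives the extra seat.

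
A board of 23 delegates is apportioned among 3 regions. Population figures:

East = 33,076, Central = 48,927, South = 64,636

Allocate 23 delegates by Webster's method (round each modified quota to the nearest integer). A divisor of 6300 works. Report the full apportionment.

East=5, Central=8, South=10

With modified divisor 6300: modified quotas East 5.250, Central 7.766, South 10.260.
Rounding to the nearest integer: East 5, Central 8, South 10 (total 23).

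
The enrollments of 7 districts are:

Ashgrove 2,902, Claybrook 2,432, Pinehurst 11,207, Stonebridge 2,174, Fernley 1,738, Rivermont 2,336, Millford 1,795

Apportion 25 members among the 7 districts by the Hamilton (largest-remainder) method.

Standard divisor: 24584 ÷ 25 ≈ 983.36.
Standard quotas: Ashgrove 2.9511, Claybrook 2.4732, Pinehurst 11.3966, Stonebridge 2.2108, Fernley 1.7674, Rivermont 2.3755, Millford 1.8254.
Lower quotas: Ashgrove 2, Claybrook 2, Pinehurst 11, Stonebridge 2, Fernley 1, Rivermont 2, Millford 1 (sum 21, leaving 4 seats).
Remainders in descending order: Ashgrove 0.9511, Millford 0.8254, Fernley 0.7674, Claybrook 0.4732, Pinehurst 0.3966, Rivermont 0.3755, Stonebridge 0.2108.
Largest remainders: Ashgrove, Millford, Fernley, Claybrook receive the extra seats.

Ashgrove 3, Claybrook 3, Pinehurst 11, Stonebridge 2, Fernley 2, Rivermont 2, Millford 2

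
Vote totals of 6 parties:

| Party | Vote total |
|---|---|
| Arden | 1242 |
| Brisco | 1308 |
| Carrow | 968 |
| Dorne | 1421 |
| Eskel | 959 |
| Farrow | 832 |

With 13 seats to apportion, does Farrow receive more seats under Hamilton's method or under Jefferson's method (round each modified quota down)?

Hamilton: Arden 2, Brisco 2, Carrow 2, Dorne 3, Eskel 2, Farrow 2.
Jefferson: Arden 2, Brisco 3, Carrow 2, Dorne 3, Eskel 2, Farrow 1.
Farrow gets 2 under Hamilton and 1 under Jefferson.

Hamilton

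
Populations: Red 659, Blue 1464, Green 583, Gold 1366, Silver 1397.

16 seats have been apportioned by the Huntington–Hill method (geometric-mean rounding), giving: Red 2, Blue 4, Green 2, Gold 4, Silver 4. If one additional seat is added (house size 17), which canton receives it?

Priority for the next seat is population ÷ (√(s·(s+1))).
Priorities: Red 269.036, Blue 327.360, Green 238.009, Gold 305.447, Silver 312.379.
Highest priority: Blue.

Blue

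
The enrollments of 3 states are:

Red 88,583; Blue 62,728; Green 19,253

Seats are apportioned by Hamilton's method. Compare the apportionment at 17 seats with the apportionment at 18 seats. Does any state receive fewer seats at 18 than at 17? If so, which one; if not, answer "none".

At 17 seats: Red 9, Blue 6, Green 2.
At 18 seats: Red 9, Blue 7, Green 2.
No state's allocation decreased.

none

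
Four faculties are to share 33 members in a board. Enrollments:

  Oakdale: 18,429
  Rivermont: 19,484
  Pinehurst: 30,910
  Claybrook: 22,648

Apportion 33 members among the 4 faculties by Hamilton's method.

Oakdale 7, Rivermont 7, Pinehurst 11, Claybrook 8

Total 91471; standard divisor 91471/33 ≈ 2771.848.
Standard quotas: Oakdale 6.6486, Rivermont 7.0292, Pinehurst 11.1514, Claybrook 8.1707.
Lower quotas: Oakdale 6, Rivermont 7, Pinehurst 11, Claybrook 8 (sum 32, leaving 1 seat).
Remainders in descending order: Oakdale 0.6486, Claybrook 0.1707, Pinehurst 0.1514, Rivermont 0.0292.
The surplus seat goes to Oakdale.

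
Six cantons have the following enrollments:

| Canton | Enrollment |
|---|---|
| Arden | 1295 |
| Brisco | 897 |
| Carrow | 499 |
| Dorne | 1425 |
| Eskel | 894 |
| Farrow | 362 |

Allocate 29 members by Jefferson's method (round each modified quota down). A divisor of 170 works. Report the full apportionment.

Arden: 7, Brisco: 5, Carrow: 2, Dorne: 8, Eskel: 5, Farrow: 2

With modified divisor 170: modified quotas Arden 7.618, Brisco 5.276, Carrow 2.935, Dorne 8.382, Eskel 5.259, Farrow 2.129.
Rounding down: Arden 7, Brisco 5, Carrow 2, Dorne 8, Eskel 5, Farrow 2 (total 29).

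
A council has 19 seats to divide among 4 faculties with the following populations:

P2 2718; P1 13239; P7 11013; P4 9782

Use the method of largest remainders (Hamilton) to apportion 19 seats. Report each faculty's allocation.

P2: 1, P1: 7, P7: 6, P4: 5

The standard divisor is 36752/19 ≈ 1934.316.
Standard quotas: P2 1.4051, P1 6.8443, P7 5.6935, P4 5.0571.
Lower quotas: P2 1, P1 6, P7 5, P4 5 (sum 17, leaving 2 seats).
Remainders in descending order: P1 0.8443, P7 0.6935, P2 0.4051, P4 0.0571.
Largest remainders: P1, P7 receive the extra seats.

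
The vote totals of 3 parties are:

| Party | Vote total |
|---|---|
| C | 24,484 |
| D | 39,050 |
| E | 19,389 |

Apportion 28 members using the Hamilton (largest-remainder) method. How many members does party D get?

The standard divisor is 82923/28 ≈ 2961.536.
Standard quotas: C 8.2673, D 13.1857, E 6.5469.
Lower quotas: C 8, D 13, E 6 (sum 27, leaving 1 seat).
Remainders in descending order: E 0.5469, C 0.2673, D 0.1857.
The surplus seat goes to E.
D receives 13.

13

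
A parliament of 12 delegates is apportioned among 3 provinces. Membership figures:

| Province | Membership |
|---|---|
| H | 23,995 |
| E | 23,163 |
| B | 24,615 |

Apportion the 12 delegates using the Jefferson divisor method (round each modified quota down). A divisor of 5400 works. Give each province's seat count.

With modified divisor 5400: modified quotas H 4.444, E 4.289, B 4.558.
Rounding down: H 4, E 4, B 4 (total 12).

H=4, E=4, B=4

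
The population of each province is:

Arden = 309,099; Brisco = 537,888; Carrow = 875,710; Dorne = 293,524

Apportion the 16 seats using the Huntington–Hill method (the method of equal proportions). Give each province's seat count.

With divisor 123232: modified quotas Arden 2.508, Brisco 4.365, Carrow 7.106, Dorne 2.382.
Geometric-mean thresholds: Arden √(2·3)=2.449, Brisco √(4·5)=4.472, Carrow √(7·8)=7.483, Dorne √(2·3)=2.449.
Each quota rounded against its threshold gives Arden 3, Brisco 4, Carrow 7, Dorne 2 (total 16).

Arden 3; Brisco 4; Carrow 7; Dorne 2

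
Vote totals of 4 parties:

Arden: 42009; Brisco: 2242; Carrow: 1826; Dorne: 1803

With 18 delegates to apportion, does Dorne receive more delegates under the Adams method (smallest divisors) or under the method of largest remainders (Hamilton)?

Adams

Adams: Arden 15, Brisco 1, Carrow 1, Dorne 1.
Hamilton: Arden 16, Brisco 1, Carrow 1, Dorne 0.
Dorne gets 1 under Adams and 0 under Hamilton.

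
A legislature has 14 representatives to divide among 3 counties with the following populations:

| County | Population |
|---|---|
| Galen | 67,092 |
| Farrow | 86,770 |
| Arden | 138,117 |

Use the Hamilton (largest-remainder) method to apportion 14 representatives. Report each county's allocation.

Galen 3; Farrow 4; Arden 7

The standard divisor is 291979/14 ≈ 20855.643.
Standard quotas: Galen 3.2170, Farrow 4.1605, Arden 6.6225.
Lower quotas: Galen 3, Farrow 4, Arden 6 (sum 13, leaving 1 seat).
Remainders in descending order: Arden 0.6225, Galen 0.2170, Farrow 0.1605.
The surplus seat goes to Arden.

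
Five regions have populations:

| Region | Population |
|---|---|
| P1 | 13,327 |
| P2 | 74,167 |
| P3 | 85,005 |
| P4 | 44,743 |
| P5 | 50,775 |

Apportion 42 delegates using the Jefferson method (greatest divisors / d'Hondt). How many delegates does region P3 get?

Standard divisor 268017/42 ≈ 6381.357; standard quotas: P1 2.088, P2 11.622, P3 13.321, P4 7.012, P5 7.957.
Rounding down gives 2, 11, 13, 7, 7 = 40 seats, so the divisor must be adjusted.
With modified divisor 6100: modified quotas P1 2.185, P2 12.159, P3 13.935, P4 7.335, P5 8.324.
Rounding down: P1 2, P2 12, P3 13, P4 7, P5 8 (total 42).
P3 receives 13.

13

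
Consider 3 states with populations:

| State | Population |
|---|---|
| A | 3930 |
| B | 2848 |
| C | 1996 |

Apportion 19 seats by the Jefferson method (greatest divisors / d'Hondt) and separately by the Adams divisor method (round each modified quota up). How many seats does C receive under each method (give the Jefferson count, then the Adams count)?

Jefferson: A 9, B 6, C 4.
Adams: A 8, B 6, C 5.
C gets 4 under Jefferson and 5 under Adams.

4 and 5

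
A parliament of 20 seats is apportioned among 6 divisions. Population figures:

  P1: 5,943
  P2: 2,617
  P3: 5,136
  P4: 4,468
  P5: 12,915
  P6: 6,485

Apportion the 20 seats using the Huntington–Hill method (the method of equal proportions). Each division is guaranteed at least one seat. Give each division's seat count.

P1 3, P2 1, P3 3, P4 2, P5 7, P6 4

With divisor 1861: modified quotas P1 3.193, P2 1.406, P3 2.760, P4 2.401, P5 6.940, P6 3.485.
Geometric-mean thresholds: P1 √(3·4)=3.464, P2 √(1·2)=1.414, P3 √(2·3)=2.449, P4 √(2·3)=2.449, P5 √(6·7)=6.481, P6 √(3·4)=3.464.
Each quota rounded against its threshold gives P1 3, P2 1, P3 3, P4 2, P5 7, P6 4 (total 20).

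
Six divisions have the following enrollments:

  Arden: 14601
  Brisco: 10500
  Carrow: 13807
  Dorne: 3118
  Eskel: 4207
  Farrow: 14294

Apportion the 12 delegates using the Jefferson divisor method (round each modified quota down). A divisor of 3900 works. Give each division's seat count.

Arden=3, Brisco=2, Carrow=3, Dorne=0, Eskel=1, Farrow=3

With modified divisor 3900: modified quotas Arden 3.744, Brisco 2.692, Carrow 3.540, Dorne 0.799, Eskel 1.079, Farrow 3.665.
Rounding down: Arden 3, Brisco 2, Carrow 3, Dorne 0, Eskel 1, Farrow 3 (total 12).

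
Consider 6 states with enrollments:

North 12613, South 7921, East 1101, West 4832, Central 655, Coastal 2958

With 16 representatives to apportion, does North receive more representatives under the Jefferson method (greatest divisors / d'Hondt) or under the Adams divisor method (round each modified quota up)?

Jefferson: North 7, South 5, East 0, West 3, Central 0, Coastal 1.
Adams: North 6, South 4, East 1, West 2, Central 1, Coastal 2.
North gets 7 under Jefferson and 6 under Adams.

Jefferson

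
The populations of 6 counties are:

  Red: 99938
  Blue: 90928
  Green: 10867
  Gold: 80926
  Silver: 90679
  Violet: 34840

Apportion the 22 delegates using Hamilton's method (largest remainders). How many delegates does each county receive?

Red=5; Blue=5; Green=1; Gold=4; Silver=5; Violet=2

Total 408178; standard divisor 408178/22 ≈ 18553.545.
Standard quotas: Red 5.3865, Blue 4.9008, Green 0.5857, Gold 4.3618, Silver 4.8874, Violet 1.8778.
Lower quotas: Red 5, Blue 4, Green 0, Gold 4, Silver 4, Violet 1 (sum 18, leaving 4 seats).
Remainders in descending order: Blue 0.9008, Silver 0.8874, Violet 0.8778, Green 0.5857, Red 0.3865, Gold 0.3618.
Largest remainders: Blue, Silver, Violet, Green receive the extra seats.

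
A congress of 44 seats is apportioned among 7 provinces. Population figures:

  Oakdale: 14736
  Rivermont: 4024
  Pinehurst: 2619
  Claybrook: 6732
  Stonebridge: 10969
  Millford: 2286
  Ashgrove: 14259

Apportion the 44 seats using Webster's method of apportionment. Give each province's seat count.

Oakdale 12; Rivermont 3; Pinehurst 2; Claybrook 5; Stonebridge 9; Millford 2; Ashgrove 11

Standard divisor 55625/44 ≈ 1264.205; standard quotas: Oakdale 11.656, Rivermont 3.183, Pinehurst 2.072, Claybrook 5.325, Stonebridge 8.677, Millford 1.808, Ashgrove 11.279.
Rounding to the nearest integer gives Oakdale 12, Rivermont 3, Pinehurst 2, Claybrook 5, Stonebridge 9, Millford 2, Ashgrove 11 — total 44, matching the house size, so no adjustment is needed.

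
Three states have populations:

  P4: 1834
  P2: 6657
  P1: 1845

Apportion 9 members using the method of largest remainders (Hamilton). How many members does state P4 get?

1

Total 10336; standard divisor 10336/9 ≈ 1148.444.
Standard quotas: P4 1.5969, P2 5.7965, P1 1.6065.
Lower quotas: P4 1, P2 5, P1 1 (sum 7, leaving 2 seats).
Remainders in descending order: P2 0.7965, P1 0.6065, P4 0.5969.
The surplus seats go to P2, P1.
P4 receives 1.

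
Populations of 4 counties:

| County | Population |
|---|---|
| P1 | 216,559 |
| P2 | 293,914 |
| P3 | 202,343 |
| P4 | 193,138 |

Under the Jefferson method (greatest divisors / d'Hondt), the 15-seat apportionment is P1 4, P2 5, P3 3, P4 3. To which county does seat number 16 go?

Priority for the next seat is population ÷ (current seats + 1).
Priorities: P1 43311.800, P2 48985.667, P3 50585.750, P4 48284.500.
Highest priority: P3.

P3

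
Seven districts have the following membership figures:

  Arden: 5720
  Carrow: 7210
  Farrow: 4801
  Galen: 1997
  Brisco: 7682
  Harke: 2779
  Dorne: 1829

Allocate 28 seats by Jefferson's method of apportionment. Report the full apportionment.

Standard divisor 32018/28 ≈ 1143.5; standard quotas: Arden 5.002, Carrow 6.305, Farrow 4.199, Galen 1.746, Brisco 6.718, Harke 2.430, Dorne 1.599.
Rounding down gives 5, 6, 4, 1, 6, 2, 1 = 25 seats, so the divisor must be adjusted.
With modified divisor 980: modified quotas Arden 5.837, Carrow 7.357, Farrow 4.899, Galen 2.038, Brisco 7.839, Harke 2.836, Dorne 1.866.
Rounding down: Arden 5, Carrow 7, Farrow 4, Galen 2, Brisco 7, Harke 2, Dorne 1 (total 28).

Arden: 5, Carrow: 7, Farrow: 4, Galen: 2, Brisco: 7, Harke: 2, Dorne: 1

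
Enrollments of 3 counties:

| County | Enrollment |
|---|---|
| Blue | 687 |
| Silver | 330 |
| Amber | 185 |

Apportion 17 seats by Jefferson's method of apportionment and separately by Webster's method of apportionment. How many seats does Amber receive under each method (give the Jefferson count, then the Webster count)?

Jefferson: Blue 10, Silver 5, Amber 2.
Webster: Blue 9, Silver 5, Amber 3.
Amber gets 2 under Jefferson and 3 under Webster.

2 and 3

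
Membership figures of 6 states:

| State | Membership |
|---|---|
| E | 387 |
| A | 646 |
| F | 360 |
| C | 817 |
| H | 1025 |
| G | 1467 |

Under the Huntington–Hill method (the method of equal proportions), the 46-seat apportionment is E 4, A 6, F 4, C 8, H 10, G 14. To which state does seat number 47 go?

G

Priority for the next seat is population ÷ (√(s·(s+1))).
Priorities: E 86.536, A 99.680, F 80.498, C 96.284, H 97.730, G 101.233.
Highest priority: G.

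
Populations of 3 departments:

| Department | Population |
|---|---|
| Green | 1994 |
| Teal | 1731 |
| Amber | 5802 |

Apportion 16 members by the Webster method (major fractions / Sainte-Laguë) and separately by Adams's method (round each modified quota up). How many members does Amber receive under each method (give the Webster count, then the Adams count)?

10 and 9

Webster: Green 3, Teal 3, Amber 10.
Adams: Green 4, Teal 3, Amber 9.
Amber gets 10 under Webster and 9 under Adams.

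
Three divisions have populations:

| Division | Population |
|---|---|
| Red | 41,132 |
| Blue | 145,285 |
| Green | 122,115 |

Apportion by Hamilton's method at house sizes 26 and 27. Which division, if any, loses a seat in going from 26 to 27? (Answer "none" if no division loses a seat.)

Red

At 26 seats: Red 4, Blue 12, Green 10.
At 27 seats: Red 3, Blue 13, Green 11.
Red drops from 4 to 3.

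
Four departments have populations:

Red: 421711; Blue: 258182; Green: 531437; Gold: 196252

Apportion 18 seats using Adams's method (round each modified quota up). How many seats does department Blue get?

Standard divisor 1407582/18 ≈ 78199; standard quotas: Red 5.393, Blue 3.302, Green 6.796, Gold 2.510.
Rounding up gives 6, 4, 7, 3 = 20 seats, so the divisor must be adjusted.
With modified divisor 87300: modified quotas Red 4.831, Blue 2.957, Green 6.087, Gold 2.248.
Rounding up: Red 5, Blue 3, Green 7, Gold 3 (total 18).
Blue receives 3.

3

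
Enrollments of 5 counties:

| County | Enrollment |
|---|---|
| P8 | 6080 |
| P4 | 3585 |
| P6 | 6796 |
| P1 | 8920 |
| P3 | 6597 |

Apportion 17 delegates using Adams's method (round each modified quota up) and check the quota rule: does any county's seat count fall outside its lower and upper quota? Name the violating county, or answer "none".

none

Standard quotas: P8 3.232, P4 1.906, P6 3.613, P1 4.742, P3 3.507.
Adams allocation: P8 3, P4 2, P6 4, P1 5, P3 3.
Every allocation lies between the lower and upper quota.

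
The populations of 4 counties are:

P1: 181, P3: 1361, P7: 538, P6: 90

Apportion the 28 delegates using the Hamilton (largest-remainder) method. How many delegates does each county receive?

P1=2, P3=18, P7=7, P6=1

Standard divisor: 2170 ÷ 28 ≈ 77.5.
Standard quotas: P1 2.335, P3 17.561, P7 6.942, P6 1.161.
Lower quotas: P1 2, P3 17, P7 6, P6 1 (sum 26, leaving 2 seats).
Remainders in descending order: P7 0.942, P3 0.561, P1 0.335, P6 0.161.
The surplus seats go to P7, P3.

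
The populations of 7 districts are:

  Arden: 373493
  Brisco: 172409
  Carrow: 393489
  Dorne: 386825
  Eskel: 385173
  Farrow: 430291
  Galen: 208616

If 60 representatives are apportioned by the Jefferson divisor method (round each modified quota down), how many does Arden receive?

10

Standard divisor 2350296/60 ≈ 39171.6; standard quotas: Arden 9.535, Brisco 4.401, Carrow 10.045, Dorne 9.875, Eskel 9.833, Farrow 10.985, Galen 5.326.
Rounding down gives 9, 4, 10, 9, 9, 10, 5 = 56 seats, so the divisor must be adjusted.
With modified divisor 36600: modified quotas Arden 10.205, Brisco 4.711, Carrow 10.751, Dorne 10.569, Eskel 10.524, Farrow 11.757, Galen 5.700.
Rounding down: Arden 10, Brisco 4, Carrow 10, Dorne 10, Eskel 10, Farrow 11, Galen 5 (total 60).
Arden receives 10.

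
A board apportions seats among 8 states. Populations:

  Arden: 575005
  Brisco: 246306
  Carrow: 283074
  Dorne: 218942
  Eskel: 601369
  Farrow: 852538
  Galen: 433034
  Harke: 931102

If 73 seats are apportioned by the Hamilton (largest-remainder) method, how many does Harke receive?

Standard divisor: 4141370 ÷ 73 ≈ 56731.096.
Standard quotas: Arden 10.1356, Brisco 4.3416, Carrow 4.9898, Dorne 3.8593, Eskel 10.6003, Farrow 15.0277, Galen 7.6331, Harke 16.4126.
Lower quotas: Arden 10, Brisco 4, Carrow 4, Dorne 3, Eskel 10, Farrow 15, Galen 7, Harke 16 (sum 69, leaving 4 seats).
Remainders in descending order: Carrow 0.9898, Dorne 0.8593, Galen 0.6331, Eskel 0.6003, Harke 0.4126, Brisco 0.3416, Arden 0.1356, Farrow 0.0277.
Largest remainders: Carrow, Dorne, Galen, Eskel receive the extra seats.
Harke receives 16.

16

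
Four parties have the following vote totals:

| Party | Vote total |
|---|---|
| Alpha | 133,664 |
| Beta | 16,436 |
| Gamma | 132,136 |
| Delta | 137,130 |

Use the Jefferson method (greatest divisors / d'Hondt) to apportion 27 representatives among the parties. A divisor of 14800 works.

With modified divisor 14800: modified quotas Alpha 9.031, Beta 1.111, Gamma 8.928, Delta 9.266.
Rounding down: Alpha 9, Beta 1, Gamma 8, Delta 9 (total 27).

Alpha 9, Beta 1, Gamma 8, Delta 9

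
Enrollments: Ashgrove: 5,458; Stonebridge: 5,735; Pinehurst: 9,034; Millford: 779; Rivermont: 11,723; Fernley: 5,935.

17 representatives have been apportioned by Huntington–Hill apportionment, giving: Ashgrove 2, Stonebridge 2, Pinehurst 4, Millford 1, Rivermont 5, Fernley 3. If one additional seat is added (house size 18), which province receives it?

Priority for the next seat is population ÷ (√(s·(s+1))).
Priorities: Ashgrove 2228.219, Stonebridge 2341.304, Pinehurst 2020.064, Millford 550.836, Rivermont 2140.317, Fernley 1713.287.
Highest priority: Stonebridge.

Stonebridge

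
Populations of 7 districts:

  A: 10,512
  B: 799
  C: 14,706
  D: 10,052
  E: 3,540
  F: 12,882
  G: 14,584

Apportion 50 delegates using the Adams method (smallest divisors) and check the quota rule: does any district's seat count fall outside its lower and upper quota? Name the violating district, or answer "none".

none

Standard quotas: A 7.836, B 0.596, C 10.962, D 7.493, E 2.639, F 9.603, G 10.871.
Adams allocation: A 8, B 1, C 11, D 7, E 3, F 9, G 11.
Every allocation lies between the lower and upper quota.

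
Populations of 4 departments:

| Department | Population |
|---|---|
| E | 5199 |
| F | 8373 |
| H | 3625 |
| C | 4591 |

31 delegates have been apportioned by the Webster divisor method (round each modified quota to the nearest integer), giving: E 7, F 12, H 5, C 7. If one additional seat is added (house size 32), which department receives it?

Priority for the next seat is population ÷ (current seats + 0.5).
Priorities: E 693.200, F 669.840, H 659.091, C 612.133.
Highest priority: E.

E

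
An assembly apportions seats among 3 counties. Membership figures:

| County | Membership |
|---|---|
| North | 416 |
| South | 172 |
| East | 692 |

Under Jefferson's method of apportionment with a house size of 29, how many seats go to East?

16

Standard divisor 1280/29 ≈ 44.138; standard quotas: North 9.425, South 3.897, East 15.678.
Rounding down gives 9, 3, 15 = 27 seats, so the divisor must be adjusted.
With modified divisor 42: modified quotas North 9.905, South 4.095, East 16.476.
Rounding down: North 9, South 4, East 16 (total 29).
East receives 16.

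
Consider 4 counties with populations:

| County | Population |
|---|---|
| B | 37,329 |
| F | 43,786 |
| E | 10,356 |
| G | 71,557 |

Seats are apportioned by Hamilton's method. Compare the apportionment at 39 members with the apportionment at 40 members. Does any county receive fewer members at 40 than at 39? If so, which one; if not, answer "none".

E

At 39 seats: B 9, F 10, E 3, G 17.
At 40 seats: B 9, F 11, E 2, G 18.
E drops from 3 to 2.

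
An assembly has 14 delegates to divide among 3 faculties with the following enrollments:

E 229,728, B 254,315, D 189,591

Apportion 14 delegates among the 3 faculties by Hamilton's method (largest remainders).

E 5; B 5; D 4

Standard divisor: 673634 ÷ 14 ≈ 48116.714.
Standard quotas: E 4.7744, B 5.2854, D 3.9402.
Lower quotas: E 4, B 5, D 3 (sum 12, leaving 2 seats).
Remainders in descending order: D 0.9402, E 0.7744, B 0.2854.
The surplus seats go to D, E.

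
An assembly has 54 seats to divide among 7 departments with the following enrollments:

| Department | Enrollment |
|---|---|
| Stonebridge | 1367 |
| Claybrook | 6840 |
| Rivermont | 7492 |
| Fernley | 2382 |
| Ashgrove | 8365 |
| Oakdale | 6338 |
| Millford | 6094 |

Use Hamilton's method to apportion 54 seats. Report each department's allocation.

Total 38878; standard divisor 38878/54 ≈ 719.963.
Standard quotas: Stonebridge 1.8987, Claybrook 9.5005, Rivermont 10.4061, Fernley 3.3085, Ashgrove 11.6187, Oakdale 8.8032, Millford 8.4643.
Lower quotas: Stonebridge 1, Claybrook 9, Rivermont 10, Fernley 3, Ashgrove 11, Oakdale 8, Millford 8 (sum 50, leaving 4 seats).
Remainders in descending order: Stonebridge 0.8987, Oakdale 0.8032, Ashgrove 0.6187, Claybrook 0.5005, Millford 0.4643, Rivermont 0.4061, Fernley 0.3085.
Largest remainders: Stonebridge, Oakdale, Ashgrove, Claybrook receive the extra seats.

Stonebridge 2; Claybrook 10; Rivermont 10; Fernley 3; Ashgrove 12; Oakdale 9; Millford 8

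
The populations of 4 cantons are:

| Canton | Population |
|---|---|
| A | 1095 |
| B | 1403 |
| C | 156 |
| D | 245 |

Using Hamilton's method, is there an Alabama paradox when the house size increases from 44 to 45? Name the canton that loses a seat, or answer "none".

At 44 seats: A 17, B 21, C 2, D 4.
At 45 seats: A 17, B 22, C 2, D 4.
No canton's allocation decreased.

none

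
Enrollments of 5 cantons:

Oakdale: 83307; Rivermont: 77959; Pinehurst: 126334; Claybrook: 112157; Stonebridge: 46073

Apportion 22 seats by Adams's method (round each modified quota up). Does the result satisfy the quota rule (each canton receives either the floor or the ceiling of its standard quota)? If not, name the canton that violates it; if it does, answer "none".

Standard quotas: Oakdale 4.111, Rivermont 3.847, Pinehurst 6.234, Claybrook 5.535, Stonebridge 2.274.
Adams allocation: Oakdale 4, Rivermont 4, Pinehurst 6, Claybrook 5, Stonebridge 3.
Every allocation lies between the lower and upper quota.

none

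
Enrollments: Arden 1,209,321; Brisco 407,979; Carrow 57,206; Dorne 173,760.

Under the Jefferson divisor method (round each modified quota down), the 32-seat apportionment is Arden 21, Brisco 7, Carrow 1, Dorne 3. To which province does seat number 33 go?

Arden

Priority for the next seat is population ÷ (current seats + 1).
Priorities: Arden 54969.136, Brisco 50997.375, Carrow 28603.000, Dorne 43440.000.
Highest priority: Arden.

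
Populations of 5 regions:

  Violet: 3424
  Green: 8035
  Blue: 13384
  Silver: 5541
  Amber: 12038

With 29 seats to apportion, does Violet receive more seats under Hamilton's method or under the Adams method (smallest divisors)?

Adams

Hamilton: Violet 2, Green 6, Blue 9, Silver 4, Amber 8.
Adams: Violet 3, Green 5, Blue 9, Silver 4, Amber 8.
Violet gets 2 under Hamilton and 3 under Adams.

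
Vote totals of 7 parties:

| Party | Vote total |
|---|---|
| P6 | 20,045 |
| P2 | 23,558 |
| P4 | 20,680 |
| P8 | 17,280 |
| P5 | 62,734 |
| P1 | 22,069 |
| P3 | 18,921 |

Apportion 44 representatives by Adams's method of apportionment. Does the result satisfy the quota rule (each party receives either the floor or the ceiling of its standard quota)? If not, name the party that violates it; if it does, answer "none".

none

Standard quotas: P6 4.760, P2 5.594, P4 4.911, P8 4.103, P5 14.897, P1 5.241, P3 4.493.
Adams allocation: P6 5, P2 6, P4 5, P8 4, P5 14, P1 5, P3 5.
Every allocation lies between the lower and upper quota.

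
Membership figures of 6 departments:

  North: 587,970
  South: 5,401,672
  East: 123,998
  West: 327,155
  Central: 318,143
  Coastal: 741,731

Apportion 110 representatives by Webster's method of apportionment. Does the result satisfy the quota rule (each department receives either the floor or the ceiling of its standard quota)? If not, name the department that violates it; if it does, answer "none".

Standard quotas: North 8.623, South 79.217, East 1.818, West 4.798, Central 4.666, Coastal 10.878.
Webster allocation: North 9, South 78, East 2, West 5, Central 5, Coastal 11.
South has quota 79.217 (lower 79, upper 80) but receives 78 — outside the quota interval.

South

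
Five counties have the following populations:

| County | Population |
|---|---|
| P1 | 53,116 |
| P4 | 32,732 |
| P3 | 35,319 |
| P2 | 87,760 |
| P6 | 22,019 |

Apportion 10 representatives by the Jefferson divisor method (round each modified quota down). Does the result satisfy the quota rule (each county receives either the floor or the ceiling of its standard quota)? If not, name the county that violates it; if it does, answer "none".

Standard quotas: P1 2.300, P4 1.417, P3 1.529, P2 3.800, P6 0.953.
Jefferson allocation: P1 3, P4 1, P3 1, P2 4, P6 1.
Every allocation lies between the lower and upper quota.

none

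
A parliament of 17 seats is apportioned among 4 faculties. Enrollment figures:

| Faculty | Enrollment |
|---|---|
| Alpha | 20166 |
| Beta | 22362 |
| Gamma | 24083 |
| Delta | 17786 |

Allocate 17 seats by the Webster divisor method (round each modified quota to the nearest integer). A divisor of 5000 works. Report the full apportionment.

With modified divisor 5000: modified quotas Alpha 4.033, Beta 4.472, Gamma 4.817, Delta 3.557.
Rounding to the nearest integer: Alpha 4, Beta 4, Gamma 5, Delta 4 (total 17).

Alpha: 4, Beta: 4, Gamma: 5, Delta: 4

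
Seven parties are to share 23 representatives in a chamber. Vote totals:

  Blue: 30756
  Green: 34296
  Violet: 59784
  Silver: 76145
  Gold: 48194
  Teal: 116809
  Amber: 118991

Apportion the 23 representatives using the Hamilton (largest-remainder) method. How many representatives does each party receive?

Total 484975; standard divisor 484975/23 ≈ 21085.87.
Standard quotas: Blue 1.4586, Green 1.6265, Violet 2.8353, Silver 3.6112, Gold 2.2856, Teal 5.5397, Amber 5.6432.
Lower quotas: Blue 1, Green 1, Violet 2, Silver 3, Gold 2, Teal 5, Amber 5 (sum 19, leaving 4 seats).
Remainders in descending order: Violet 0.8353, Amber 0.6432, Green 0.6265, Silver 0.6112, Teal 0.5397, Blue 0.4586, Gold 0.2856.
Largest remainders: Violet, Amber, Green, Silver receive the extra seats.

Blue: 1; Green: 2; Violet: 3; Silver: 4; Gold: 2; Teal: 5; Amber: 6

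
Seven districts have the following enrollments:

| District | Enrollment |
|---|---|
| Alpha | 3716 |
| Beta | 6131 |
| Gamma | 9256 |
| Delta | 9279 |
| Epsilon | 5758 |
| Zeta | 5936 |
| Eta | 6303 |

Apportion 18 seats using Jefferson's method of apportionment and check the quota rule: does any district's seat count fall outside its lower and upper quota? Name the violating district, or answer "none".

none

Standard quotas: Alpha 1.442, Beta 2.379, Gamma 3.592, Delta 3.601, Epsilon 2.235, Zeta 2.304, Eta 2.446.
Jefferson allocation: Alpha 1, Beta 2, Gamma 4, Delta 4, Epsilon 2, Zeta 2, Eta 3.
Every allocation lies between the lower and upper quota.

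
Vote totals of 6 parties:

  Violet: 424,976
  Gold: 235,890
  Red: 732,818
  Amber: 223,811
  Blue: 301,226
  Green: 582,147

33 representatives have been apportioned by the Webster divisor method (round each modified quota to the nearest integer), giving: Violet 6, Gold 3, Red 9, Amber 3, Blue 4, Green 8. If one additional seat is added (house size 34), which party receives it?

Priority for the next seat is population ÷ (current seats + 0.5).
Priorities: Violet 65380.923, Gold 67397.143, Red 77138.737, Amber 63946.000, Blue 66939.111, Green 68487.882.
Highest priority: Red.

Red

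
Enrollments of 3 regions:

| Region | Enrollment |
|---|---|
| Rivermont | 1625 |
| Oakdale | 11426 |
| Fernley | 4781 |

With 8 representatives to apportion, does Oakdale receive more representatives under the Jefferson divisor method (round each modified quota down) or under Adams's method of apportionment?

Jefferson: Rivermont 0, Oakdale 6, Fernley 2.
Adams: Rivermont 1, Oakdale 5, Fernley 2.
Oakdale gets 6 under Jefferson and 5 under Adams.

Jefferson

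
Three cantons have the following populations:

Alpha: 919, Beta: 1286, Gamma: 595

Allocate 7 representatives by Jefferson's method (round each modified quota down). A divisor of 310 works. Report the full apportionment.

With modified divisor 310: modified quotas Alpha 2.965, Beta 4.148, Gamma 1.919.
Rounding down: Alpha 2, Beta 4, Gamma 1 (total 7).

Alpha 2, Beta 4, Gamma 1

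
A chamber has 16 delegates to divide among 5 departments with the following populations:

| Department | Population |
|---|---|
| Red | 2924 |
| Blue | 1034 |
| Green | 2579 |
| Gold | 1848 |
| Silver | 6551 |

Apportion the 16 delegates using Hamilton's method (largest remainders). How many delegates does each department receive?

Total 14936; standard divisor 14936/16 ≈ 933.5.
Standard quotas: Red 3.1323, Blue 1.1077, Green 2.7627, Gold 1.9796, Silver 7.0177.
Lower quotas: Red 3, Blue 1, Green 2, Gold 1, Silver 7 (sum 14, leaving 2 seats).
Remainders in descending order: Gold 0.9796, Green 0.7627, Red 0.1323, Blue 0.1077, Silver 0.0177.
The surplus seats go to Gold, Green.

Red=3; Blue=1; Green=3; Gold=2; Silver=7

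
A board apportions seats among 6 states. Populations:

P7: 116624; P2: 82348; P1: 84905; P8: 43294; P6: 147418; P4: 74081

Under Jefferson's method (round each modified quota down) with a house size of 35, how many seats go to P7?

8

Standard divisor 548670/35 ≈ 15676.286; standard quotas: P7 7.440, P2 5.253, P1 5.416, P8 2.762, P6 9.404, P4 4.726.
Rounding down gives 7, 5, 5, 2, 9, 4 = 32 seats, so the divisor must be adjusted.
With modified divisor 14534: modified quotas P7 8.024, P2 5.666, P1 5.842, P8 2.979, P6 10.143, P4 5.097.
Rounding down: P7 8, P2 5, P1 5, P8 2, P6 10, P4 5 (total 35).
P7 receives 8.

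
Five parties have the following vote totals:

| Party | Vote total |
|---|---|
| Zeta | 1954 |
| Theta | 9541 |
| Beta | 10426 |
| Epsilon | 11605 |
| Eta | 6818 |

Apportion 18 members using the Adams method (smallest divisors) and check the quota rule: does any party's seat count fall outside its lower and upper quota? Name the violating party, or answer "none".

Standard quotas: Zeta 0.872, Theta 4.257, Beta 4.652, Epsilon 5.178, Eta 3.042.
Adams allocation: Zeta 1, Theta 4, Beta 5, Epsilon 5, Eta 3.
Every allocation lies between the lower and upper quota.

none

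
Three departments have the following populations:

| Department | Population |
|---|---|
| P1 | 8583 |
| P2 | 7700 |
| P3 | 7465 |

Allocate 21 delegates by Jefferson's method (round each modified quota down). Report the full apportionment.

Standard divisor 23748/21 ≈ 1130.857; standard quotas: P1 7.590, P2 6.809, P3 6.601.
Rounding down gives 7, 6, 6 = 19 seats, so the divisor must be adjusted.
With modified divisor 1070: modified quotas P1 8.021, P2 7.196, P3 6.977.
Rounding down: P1 8, P2 7, P3 6 (total 21).

P1: 8, P2: 7, P3: 6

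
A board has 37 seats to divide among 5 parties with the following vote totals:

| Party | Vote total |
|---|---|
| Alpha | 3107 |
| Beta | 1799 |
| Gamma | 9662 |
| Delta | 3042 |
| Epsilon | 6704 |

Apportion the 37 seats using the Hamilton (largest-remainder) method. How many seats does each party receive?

Alpha=5, Beta=3, Gamma=15, Delta=4, Epsilon=10

The standard divisor is 24314/37 ≈ 657.135.
Standard quotas: Alpha 4.7281, Beta 2.7376, Gamma 14.7032, Delta 4.6292, Epsilon 10.2019.
Lower quotas: Alpha 4, Beta 2, Gamma 14, Delta 4, Epsilon 10 (sum 34, leaving 3 seats).
Remainders in descending order: Beta 0.7376, Alpha 0.7281, Gamma 0.7032, Delta 0.6292, Epsilon 0.2019.
The surplus seats go to Beta, Alpha, Gamma.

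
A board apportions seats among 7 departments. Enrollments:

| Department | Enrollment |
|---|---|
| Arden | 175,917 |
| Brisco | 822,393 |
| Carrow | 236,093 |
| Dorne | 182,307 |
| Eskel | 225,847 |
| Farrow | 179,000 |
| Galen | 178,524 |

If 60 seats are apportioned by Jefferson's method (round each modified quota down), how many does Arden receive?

Standard divisor 2000081/60 ≈ 33334.683; standard quotas: Arden 5.277, Brisco 24.671, Carrow 7.083, Dorne 5.469, Eskel 6.775, Farrow 5.370, Galen 5.356.
Rounding down gives 5, 24, 7, 5, 6, 5, 5 = 57 seats, so the divisor must be adjusted.
With modified divisor 31000: modified quotas Arden 5.675, Brisco 26.529, Carrow 7.616, Dorne 5.881, Eskel 7.285, Farrow 5.774, Galen 5.759.
Rounding down: Arden 5, Brisco 26, Carrow 7, Dorne 5, Eskel 7, Farrow 5, Galen 5 (total 60).
Arden receives 5.

5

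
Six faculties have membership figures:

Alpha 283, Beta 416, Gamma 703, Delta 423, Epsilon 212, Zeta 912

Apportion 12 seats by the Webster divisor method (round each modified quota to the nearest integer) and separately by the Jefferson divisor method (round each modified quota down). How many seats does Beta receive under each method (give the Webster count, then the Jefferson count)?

2 and 1

Webster: Alpha 1, Beta 2, Gamma 3, Delta 2, Epsilon 1, Zeta 3.
Jefferson: Alpha 1, Beta 1, Gamma 3, Delta 2, Epsilon 1, Zeta 4.
Beta gets 2 under Webster and 1 under Jefferson.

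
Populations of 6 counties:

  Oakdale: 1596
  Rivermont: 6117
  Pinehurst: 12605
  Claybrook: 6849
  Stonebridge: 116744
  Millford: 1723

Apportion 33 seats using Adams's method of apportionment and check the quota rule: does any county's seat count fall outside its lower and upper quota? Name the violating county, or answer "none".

Standard quotas: Oakdale 0.362, Rivermont 1.386, Pinehurst 2.856, Claybrook 1.552, Stonebridge 26.454, Millford 0.390.
Adams allocation: Oakdale 1, Rivermont 2, Pinehurst 3, Claybrook 2, Stonebridge 24, Millford 1.
Stonebridge has quota 26.454 (lower 26, upper 27) but receives 24 — outside the quota interval.

Stonebridge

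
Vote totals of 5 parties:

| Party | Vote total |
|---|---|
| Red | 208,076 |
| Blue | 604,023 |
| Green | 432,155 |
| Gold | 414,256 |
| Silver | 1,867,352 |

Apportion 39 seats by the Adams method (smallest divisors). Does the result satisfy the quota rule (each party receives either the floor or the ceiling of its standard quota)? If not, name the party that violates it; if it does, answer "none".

Standard quotas: Red 2.302, Blue 6.681, Green 4.780, Gold 4.582, Silver 20.655.
Adams allocation: Red 3, Blue 7, Green 5, Gold 5, Silver 19.
Silver has quota 20.655 (lower 20, upper 21) but receives 19 — outside the quota interval.

Silver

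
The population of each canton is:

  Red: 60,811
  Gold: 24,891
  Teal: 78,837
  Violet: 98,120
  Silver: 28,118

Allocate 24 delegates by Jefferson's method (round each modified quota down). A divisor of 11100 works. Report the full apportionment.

With modified divisor 11100: modified quotas Red 5.478, Gold 2.242, Teal 7.102, Violet 8.840, Silver 2.533.
Rounding down: Red 5, Gold 2, Teal 7, Violet 8, Silver 2 (total 24).

Red: 5; Gold: 2; Teal: 7; Violet: 8; Silver: 2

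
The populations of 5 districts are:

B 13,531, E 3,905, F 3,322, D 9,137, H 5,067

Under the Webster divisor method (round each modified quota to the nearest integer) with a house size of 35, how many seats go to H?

Standard divisor 34962/35 ≈ 998.914; standard quotas: B 13.546, E 3.909, F 3.326, D 9.147, H 5.073.
Rounding to the nearest integer gives B 14, E 4, F 3, D 9, H 5 — total 35, matching the house size, so no adjustment is needed.
H receives 5.

5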